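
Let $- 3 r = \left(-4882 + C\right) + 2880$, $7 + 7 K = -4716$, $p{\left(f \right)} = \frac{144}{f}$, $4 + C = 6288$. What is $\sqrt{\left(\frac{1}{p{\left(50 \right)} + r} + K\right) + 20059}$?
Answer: $\frac{\sqrt{221242605917970}}{106834} \approx 139.23$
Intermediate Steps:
$C = 6284$ ($C = -4 + 6288 = 6284$)
$K = - \frac{4723}{7}$ ($K = -1 + \frac{1}{7} \left(-4716\right) = -1 - \frac{4716}{7} = - \frac{4723}{7} \approx -674.71$)
$r = - \frac{4282}{3}$ ($r = - \frac{\left(-4882 + 6284\right) + 2880}{3} = - \frac{1402 + 2880}{3} = \left(- \frac{1}{3}\right) 4282 = - \frac{4282}{3} \approx -1427.3$)
$\sqrt{\left(\frac{1}{p{\left(50 \right)} + r} + K\right) + 20059} = \sqrt{\left(\frac{1}{\frac{144}{50} - \frac{4282}{3}} - \frac{4723}{7}\right) + 20059} = \sqrt{\left(\frac{1}{144 \cdot \frac{1}{50} - \frac{4282}{3}} - \frac{4723}{7}\right) + 20059} = \sqrt{\left(\frac{1}{\frac{72}{25} - \frac{4282}{3}} - \frac{4723}{7}\right) + 20059} = \sqrt{\left(\frac{1}{- \frac{106834}{75}} - \frac{4723}{7}\right) + 20059} = \sqrt{\left(- \frac{75}{106834} - \frac{4723}{7}\right) + 20059} = \sqrt{- \frac{72082501}{106834} + 20059} = \sqrt{\frac{2070900705}{106834}} = \frac{\sqrt{221242605917970}}{106834}$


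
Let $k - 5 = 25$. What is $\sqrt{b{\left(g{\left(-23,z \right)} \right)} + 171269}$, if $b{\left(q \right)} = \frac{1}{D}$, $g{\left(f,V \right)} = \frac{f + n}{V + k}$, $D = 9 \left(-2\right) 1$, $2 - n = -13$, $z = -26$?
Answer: $\frac{\sqrt{6165682}}{6} \approx 413.85$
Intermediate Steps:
$k = 30$ ($k = 5 + 25 = 30$)
$n = 15$ ($n = 2 - -13 = 2 + 13 = 15$)
$D = -18$ ($D = \left(-18\right) 1 = -18$)
$g{\left(f,V \right)} = \frac{15 + f}{30 + V}$ ($g{\left(f,V \right)} = \frac{f + 15}{V + 30} = \frac{15 + f}{30 + V}$)
$b{\left(q \right)} = - \frac{1}{18}$ ($b{\left(q \right)} = \frac{1}{-18} = - \frac{1}{18}$)
$\sqrt{b{\left(g{\left(-23,z \right)} \right)} + 171269} = \sqrt{- \frac{1}{18} + 171269} = \sqrt{\frac{3082841}{18}} = \frac{\sqrt{6165682}}{6}$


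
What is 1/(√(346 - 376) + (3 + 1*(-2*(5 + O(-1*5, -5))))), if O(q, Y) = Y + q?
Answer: 13/199 - I*√30/199 ≈ 0.065327 - 0.027524*I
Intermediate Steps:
1/(√(346 - 376) + (3 + 1*(-2*(5 + O(-1*5, -5))))) = 1/(√(346 - 376) + (3 + 1*(-2*(5 + (-5 - 1*5))))) = 1/(√(-30) + (3 + 1*(-2*(5 + (-5 - 5))))) = 1/(I*√30 + (3 + 1*(-2*(5 - 10)))) = 1/(I*√30 + (3 + 1*(-2*(-5)))) = 1/(I*√30 + (3 + 1*10)) = 1/(I*√30 + (3 + 10)) = 1/(I*√30 + 13) = 1/(13 + I*√30)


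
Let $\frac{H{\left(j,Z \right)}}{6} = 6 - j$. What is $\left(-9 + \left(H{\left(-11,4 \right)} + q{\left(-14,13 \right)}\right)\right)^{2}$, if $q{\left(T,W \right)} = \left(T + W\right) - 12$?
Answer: $6400$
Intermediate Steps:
$q{\left(T,W \right)} = -12 + T + W$
$H{\left(j,Z \right)} = 36 - 6 j$ ($H{\left(j,Z \right)} = 6 \left(6 - j\right) = 36 - 6 j$)
$\left(-9 + \left(H{\left(-11,4 \right)} + q{\left(-14,13 \right)}\right)\right)^{2} = \left(-9 + \left(\left(36 - -66\right) - 13\right)\right)^{2} = \left(-9 + \left(\left(36 + 66\right) - 13\right)\right)^{2} = \left(-9 + \left(102 - 13\right)\right)^{2} = \left(-9 + 89\right)^{2} = 80^{2} = 6400$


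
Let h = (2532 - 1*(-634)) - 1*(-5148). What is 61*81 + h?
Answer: 13255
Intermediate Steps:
h = 8314 (h = (2532 + 634) + 5148 = 3166 + 5148 = 8314)
61*81 + h = 61*81 + 8314 = 4941 + 8314 = 13255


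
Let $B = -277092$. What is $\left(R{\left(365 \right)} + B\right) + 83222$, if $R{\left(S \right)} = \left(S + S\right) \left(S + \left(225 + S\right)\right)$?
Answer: $503280$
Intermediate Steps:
$R{\left(S \right)} = 2 S \left(225 + 2 S\right)$
$\left(R{\left(365 \right)} + B\right) + 83222 = \left(2 \cdot 365 \left(225 + 2 \cdot 365\right) - 277092\right) + 83222 = \left(2 \cdot 365 \left(225 + 730\right) - 277092\right) + 83222 = \left(2 \cdot 365 \cdot 955 - 277092\right) + 83222 = \left(697150 - 277092\right) + 83222 = 420058 + 83222 = 503280$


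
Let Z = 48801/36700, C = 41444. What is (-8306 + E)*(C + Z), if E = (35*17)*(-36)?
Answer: -22607271041663/18350 ≈ -1.2320e+9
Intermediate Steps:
E = -21420 (E = 595*(-36) = -21420)
Z = 48801/36700 (Z = 48801*(1/36700) = 48801/36700 ≈ 1.3297)
(-8306 + E)*(C + Z) = (-8306 - 21420)*(41444 + 48801/36700) = -29726*1521043601/36700 = -22607271041663/18350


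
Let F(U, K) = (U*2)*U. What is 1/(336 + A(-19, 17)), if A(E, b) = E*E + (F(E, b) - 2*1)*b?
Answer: 1/12937 ≈ 7.7298e-5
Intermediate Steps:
F(U, K) = 2*U**2 (F(U, K) = (2*U)*U = 2*U**2)
A(E, b) = E**2 + b*(-2 + 2*E**2) (A(E, b) = E*E + (2*E**2 - 2*1)*b = E**2 + (2*E**2 - 2)*b = E**2 + (-2 + 2*E**2)*b = E**2 + b*(-2 + 2*E**2))
1/(336 + A(-19, 17)) = 1/(336 + ((-19)**2 - 2*17 + 2*17*(-19)**2)) = 1/(336 + (361 - 34 + 2*17*361)) = 1/(336 + (361 - 34 + 12274)) = 1/(336 + 12601) = 1/12937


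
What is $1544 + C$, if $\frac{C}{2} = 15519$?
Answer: $32582$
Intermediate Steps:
$C = 31038$ ($C = 2 \cdot 15519 = 31038$)
$1544 + C = 1544 + 31038 = 32582$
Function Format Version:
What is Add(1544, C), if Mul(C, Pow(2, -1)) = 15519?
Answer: 32582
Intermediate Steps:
C = 31038 (C = Mul(2, 15519) = 31038)
Add(1544, C) = Add(1544, 31038) = 32582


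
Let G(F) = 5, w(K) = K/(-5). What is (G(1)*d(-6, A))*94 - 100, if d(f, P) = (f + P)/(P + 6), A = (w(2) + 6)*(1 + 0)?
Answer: -3370/29 ≈ -116.21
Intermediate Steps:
w(K) = -K/5 (w(K) = K*(-1/5) = -K/5)
A = 28/5 (A = (-1/5*2 + 6)*(1 + 0) = (-2/5 + 6)*1 = (28/5)*1 = 28/5 ≈ 5.6000)
d(f, P) = (P + f)/(6 + P)
(G(1)*d(-6, A))*94 - 100 = (5*((28/5 - 6)/(6 + 28/5)))*94 - 100 = (5*(-2/5/(58/5)))*94 - 100 = (5*((5/58)*(-2/5)))*94 - 100 = (5*(-1/29))*94 - 100 = -5/29*94 - 100 = -470/29 - 100 = -3370/29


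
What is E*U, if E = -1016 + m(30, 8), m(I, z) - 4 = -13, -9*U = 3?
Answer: 1025/3 ≈ 341.67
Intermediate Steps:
U = -1/3 (U = -1/9*3 = -1/3 ≈ -0.33333)
m(I, z) = -9 (m(I, z) = 4 - 13 = -9)
E = -1025 (E = -1016 - 9 = -1025)
E*U = -1025*(-1/3) = 1025/3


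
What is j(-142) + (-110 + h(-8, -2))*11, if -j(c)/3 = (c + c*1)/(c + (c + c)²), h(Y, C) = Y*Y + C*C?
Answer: -87316/189 ≈ -461.99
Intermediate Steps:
h(Y, C) = C² + Y² (h(Y, C) = Y² + C² = C² + Y²)
j(c) = -6*c/(c + 4*c²) (j(c) = -3*(c + c*1)/(c + (c + c)²) = -3*(c + c)/(c + (2*c)²) = -3*2*c/(c + 4*c²) = -6*c/(c + 4*c²))
j(-142) + (-110 + h(-8, -2))*11 = -6/(1 + 4*(-142)) + (-110 + ((-2)² + (-8)²))*11 = -6/(1 - 568) + (-110 + (4 + 64))*11 = -6/(-567) + (-110 + 68)*11 = -6*(-1/567) - 42*11 = 2/189 - 462 = -87316/189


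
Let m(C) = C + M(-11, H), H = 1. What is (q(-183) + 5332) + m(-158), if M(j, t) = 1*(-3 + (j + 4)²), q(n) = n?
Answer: 5037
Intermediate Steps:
M(j, t) = -3 + (4 + j)² (M(j, t) = 1*(-3 + (4 + j)²) = -3 + (4 + j)²)
m(C) = 46 + C (m(C) = C + (-3 + (4 - 11)²) = C + (-3 + (-7)²) = C + (-3 + 49) = C + 46 = 46 + C)
(q(-183) + 5332) + m(-158) = (-183 + 5332) + (46 - 158) = 5149 - 112 = 5037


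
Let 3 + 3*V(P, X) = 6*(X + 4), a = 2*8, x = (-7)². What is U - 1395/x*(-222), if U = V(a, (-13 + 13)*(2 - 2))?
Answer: 310033/49 ≈ 6327.2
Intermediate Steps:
x = 49
a = 16
V(P, X) = 7 + 2*X (V(P, X) = -1 + (6*(X + 4))/3 = -1 + (6*(4 + X))/3 = -1 + (24 + 6*X)/3 = -1 + (8 + 2*X) = 7 + 2*X)
U = 7 (U = 7 + 2*((-13 + 13)*(2 - 2)) = 7 + 2*(0*0) = 7 + 2*0 = 7 + 0 = 7)
U - 1395/x*(-222) = 7 - 1395/49*(-222) = 7 + 309690/49 = 310033/49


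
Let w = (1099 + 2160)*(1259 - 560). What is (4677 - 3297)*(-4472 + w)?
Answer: 3137525220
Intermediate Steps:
w = 2278041 (w = 3259*699 = 2278041)
(4677 - 3297)*(-4472 + w) = (4677 - 3297)*(-4472 + 2278041) = 1380*2273569 = 3137525220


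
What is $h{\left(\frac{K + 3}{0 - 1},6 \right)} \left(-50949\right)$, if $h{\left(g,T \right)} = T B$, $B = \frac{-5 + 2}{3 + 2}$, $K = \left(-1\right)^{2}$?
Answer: $\frac{917082}{5} \approx 1.8342 \cdot 10^{5}$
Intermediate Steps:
$K = 1$
$B = - \frac{3}{5} \approx -0.6$
$h{\left(g,T \right)} = - \frac{3 T}{5}$ ($h{\left(g,T \right)} = T \left(- \frac{3}{5}\right) = - \frac{3 T}{5}$)
$h{\left(\frac{K + 3}{0 - 1},6 \right)} \left(-50949\right) = \left(- \frac{3}{5}\right) 6 \left(-50949\right) = \left(- \frac{18}{5}\right) \left(-50949\right) = \frac{917082}{5}$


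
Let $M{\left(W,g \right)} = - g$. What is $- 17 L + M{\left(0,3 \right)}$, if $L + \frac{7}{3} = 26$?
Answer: $- \frac{1216}{3} \approx -405.33$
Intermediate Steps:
$L = \frac{71}{3}$ ($L = - \frac{7}{3} + 26 = \frac{71}{3} \approx 23.667$)
$- 17 L + M{\left(0,3 \right)} = \left(-17\right) \frac{71}{3} - 3 = - \frac{1207}{3} - 3 = - \frac{1216}{3}$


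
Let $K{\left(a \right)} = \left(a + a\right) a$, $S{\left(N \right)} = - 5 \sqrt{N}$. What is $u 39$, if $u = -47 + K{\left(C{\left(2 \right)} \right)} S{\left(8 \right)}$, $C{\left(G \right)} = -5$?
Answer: $-1833 - 19500 \sqrt{2} \approx -29410.0$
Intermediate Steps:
$K{\left(a \right)} = 2 a^{2}$ ($K{\left(a \right)} = 2 a a = 2 a^{2}$)
$u = -47 - 500 \sqrt{2}$ ($u = -47 + 2 \left(-5\right)^{2} \left(- 5 \sqrt{8}\right) = -47 + 2 \cdot 25 \left(- 5 \cdot 2 \sqrt{2}\right) = -47 + 50 \left(- 10 \sqrt{2}\right) = -47 - 500 \sqrt{2} \approx -754.11$)
$u 39 = \left(-47 - 500 \sqrt{2}\right) 39 = -1833 - 19500 \sqrt{2}$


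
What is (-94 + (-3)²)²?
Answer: 7225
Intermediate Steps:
(-94 + (-3)²)² = (-94 + 9)² = (-85)² = 7225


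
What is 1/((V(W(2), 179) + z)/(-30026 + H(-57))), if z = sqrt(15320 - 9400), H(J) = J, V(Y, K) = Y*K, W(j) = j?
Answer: -5384857/61122 + 30083*sqrt(370)/30561 ≈ -69.166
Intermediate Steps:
V(Y, K) = K*Y
z = 4*sqrt(370) (z = sqrt(5920) = 4*sqrt(370) ≈ 76.942)
1/((V(W(2), 179) + z)/(-30026 + H(-57))) = 1/((179*2 + 4*sqrt(370))/(-30026 - 57)) = 1/((358 + 4*sqrt(370))/(-30083)) = 1/((358 + 4*sqrt(370))*(-1/30083)) = 1/(-358/30083 - 4*sqrt(370)/30083)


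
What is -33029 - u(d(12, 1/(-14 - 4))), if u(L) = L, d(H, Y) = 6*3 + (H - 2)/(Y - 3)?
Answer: -363481/11 ≈ -33044.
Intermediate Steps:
d(H, Y) = 18 + (-2 + H)/(-3 + Y)
-33029 - u(d(12, 1/(-14 - 4))) = -33029 - (-56 + 12 + 18/(-14 - 4))/(-3 + 1/(-14 - 4)) = -33029 - (-56 + 12 + 18/(-18))/(-3 + 1/(-18)) = -33029 - (-56 + 12 + 18*(-1/18))/(-3 - 1/18) = -33029 - (-56 + 12 - 1)/(-55/18) = -33029 - (-18)*(-45)/55 = -33029 - 1*162/11 = -33029 - 162/11 = -363481/11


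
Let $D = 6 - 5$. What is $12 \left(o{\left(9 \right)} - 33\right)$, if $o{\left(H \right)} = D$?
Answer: $-384$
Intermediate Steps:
$D = 1$
$o{\left(H \right)} = 1$
$12 \left(o{\left(9 \right)} - 33\right) = 12 \left(1 - 33\right) = 12 \left(-32\right) = -384$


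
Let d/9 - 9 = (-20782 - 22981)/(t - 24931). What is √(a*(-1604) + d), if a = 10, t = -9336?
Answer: 7*I*√382163197238/34267 ≈ 126.28*I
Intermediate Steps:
d = 3169494/34267 (d = 81 + 9*((-20782 - 22981)/(-9336 - 24931)) = 81 + 9*(-43763/(-34267)) = 81 + 9*(-43763*(-1/34267)) = 81 + 9*(43763/34267) = 81 + 393867/34267 = 3169494/34267 ≈ 92.494)
√(a*(-1604) + d) = √(10*(-1604) + 3169494/34267) = √(-16040 + 3169494/34267) = √(-546473186/34267) = 7*I*√382163197238/34267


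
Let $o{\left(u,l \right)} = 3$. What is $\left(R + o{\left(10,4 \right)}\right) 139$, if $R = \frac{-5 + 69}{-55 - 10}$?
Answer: $\frac{18209}{65} \approx 280.14$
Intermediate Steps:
$R = - \frac{64}{65}$ ($R = \frac{64}{-65} = 64 \left(- \frac{1}{65}\right) = - \frac{64}{65} \approx -0.98462$)
$\left(R + o{\left(10,4 \right)}\right) 139 = \left(- \frac{64}{65} + 3\right) 139 = \frac{131}{65} \cdot 139 = \frac{18209}{65}$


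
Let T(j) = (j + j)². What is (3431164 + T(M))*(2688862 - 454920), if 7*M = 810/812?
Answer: 15477525779549414158/2019241 ≈ 7.6650e+12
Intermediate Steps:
M = 405/2842 (M = (810/812)/7 = (810*(1/812))/7 = (⅐)*(405/406) = 405/2842 ≈ 0.14251)
T(j) = 4*j² (T(j) = (2*j)² = 4*j²)
(3431164 + T(M))*(2688862 - 454920) = (3431164 + 4*(405/2842)²)*(2688862 - 454920) = (3431164 + 4*(164025/8076964))*2233942 = (3431164 + 164025/2019241)*2233942 = (6928347190549/2019241)*2233942 = 15477525779549414158/2019241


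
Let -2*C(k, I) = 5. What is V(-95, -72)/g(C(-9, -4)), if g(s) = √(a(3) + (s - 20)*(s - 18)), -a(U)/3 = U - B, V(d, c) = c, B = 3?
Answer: -48*√205/205 ≈ -3.3525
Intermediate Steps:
a(U) = 9 - 3*U (a(U) = -3*(U - 1*3) = -3*(U - 3) = -3*(-3 + U) = 9 - 3*U)
C(k, I) = -5/2 (C(k, I) = -½*5 = -5/2)
g(s) = √((-20 + s)*(-18 + s)) (g(s) = √((9 - 3*3) + (s - 20)*(s - 18)) = √((9 - 9) + (-20 + s)*(-18 + s)) = √(0 + (-20 + s)*(-18 + s)) = √((-20 + s)*(-18 + s)))
V(-95, -72)/g(C(-9, -4)) = -72/√(360 + (-5/2)² - 38*(-5/2)) = -72/√(360 + 25/4 + 95) = -72*2*√205/615 = -48*√205/205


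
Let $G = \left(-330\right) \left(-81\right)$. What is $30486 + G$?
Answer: $57216$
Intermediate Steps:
$G = 26730$
$30486 + G = 30486 + 26730 = 57216$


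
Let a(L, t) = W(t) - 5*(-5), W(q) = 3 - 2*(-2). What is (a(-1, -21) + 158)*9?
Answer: 1710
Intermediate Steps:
W(q) = 7 (W(q) = 3 + 4 = 7)
a(L, t) = 32 (a(L, t) = 7 - 5*(-5) = 7 + 25 = 32)
(a(-1, -21) + 158)*9 = (32 + 158)*9 = 190*9 = 1710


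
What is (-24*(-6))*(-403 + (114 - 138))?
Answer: -61488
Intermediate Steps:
(-24*(-6))*(-403 + (114 - 138)) = 144*(-403 - 24) = 144*(-427) = -61488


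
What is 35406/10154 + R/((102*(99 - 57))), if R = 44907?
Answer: 101277497/7249956 ≈ 13.969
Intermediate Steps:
35406/10154 + R/((102*(99 - 57))) = 35406/10154 + 44907/((102*(99 - 57))) = 35406*(1/10154) + 44907/((102*42)) = 17703/5077 + 44907/4284 = 17703/5077 + 44907*(1/4284) = 17703/5077 + 14969/1428 = 101277497/7249956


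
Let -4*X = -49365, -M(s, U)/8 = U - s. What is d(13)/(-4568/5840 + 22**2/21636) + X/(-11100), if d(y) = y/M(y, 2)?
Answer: -127603187709/97686805040 ≈ -1.3062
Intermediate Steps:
M(s, U) = -8*U + 8*s (M(s, U) = -8*(U - s) = -8*U + 8*s)
d(y) = y/(-16 + 8*y) (d(y) = y/(-8*2 + 8*y) = y/(-16 + 8*y))
X = 49365/4 (X = -1/4*(-49365) = 49365/4 ≈ 12341.)
d(13)/(-4568/5840 + 22**2/21636) + X/(-11100) = ((1/8)*13/(-2 + 13))/(-4568/5840 + 22**2/21636) + (49365/4)/(-11100) = ((1/8)*13/11)/(-4568*1/5840 + 484*(1/21636)) + (49365/4)*(-1/11100) = ((1/8)*13*(1/11))/(-571/730 + 121/5409) - 3291/2960 = 13/(88*(-3000209/3948570)) - 3291/2960 = (13/88)*(-3948570/3000209) - 3291/2960 = -25665705/132009196 - 3291/2960 = -127603187709/97686805040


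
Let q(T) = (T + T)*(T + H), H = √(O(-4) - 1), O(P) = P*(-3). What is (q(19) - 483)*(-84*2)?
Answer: -40152 - 6384*√11 ≈ -61325.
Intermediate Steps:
O(P) = -3*P
H = √11 (H = √(-3*(-4) - 1) = √(12 - 1) = √11 ≈ 3.3166)
q(T) = 2*T*(T + √11) (q(T) = (T + T)*(T + √11) = (2*T)*(T + √11) = 2*T*(T + √11))
(q(19) - 483)*(-84*2) = (2*19*(19 + √11) - 483)*(-84*2) = ((722 + 38*√11) - 483)*(-168) = (239 + 38*√11)*(-168) = -40152 - 6384*√11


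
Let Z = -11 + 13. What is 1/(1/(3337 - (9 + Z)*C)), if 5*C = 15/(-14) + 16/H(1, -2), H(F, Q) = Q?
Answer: 234987/70 ≈ 3357.0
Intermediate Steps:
Z = 2
C = -127/70 (C = (15/(-14) + 16/(-2))/5 = (15*(-1/14) + 16*(-½))/5 = (-15/14 - 8)/5 = (⅕)*(-127/14) = -127/70 ≈ -1.8143)
1/(1/(3337 - (9 + Z)*C)) = 1/(1/(3337 - (9 + 2)*(-127)/70)) = 1/(1/(3337 - 11*(-127)/70)) = 1/(1/(3337 - 1*(-1397/70))) = 1/(1/(3337 + 1397/70)) = 1/(1/(234987/70)) = 1/(70/234987) = 234987/70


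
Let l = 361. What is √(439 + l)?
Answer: 20*√2 ≈ 28.284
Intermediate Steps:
√(439 + l) = √(439 + 361) = √800 = 20*√2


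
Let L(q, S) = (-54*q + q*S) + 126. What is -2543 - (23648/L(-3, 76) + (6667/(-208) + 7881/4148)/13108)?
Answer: -124564160394571/42410147520 ≈ -2937.1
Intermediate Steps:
L(q, S) = 126 - 54*q + S*q (L(q, S) = (-54*q + S*q) + 126 = 126 - 54*q + S*q)
-2543 - (23648/L(-3, 76) + (6667/(-208) + 7881/4148)/13108) = -2543 - (23648/(126 - 54*(-3) + 76*(-3)) + (6667/(-208) + 7881/4148)/13108) = -2543 - (23648/(126 + 162 - 228) + (6667*(-1/208) + 7881*(1/4148))*(1/13108)) = -2543 - (23648/60 + (-6667/208 + 7881/4148)*(1/13108)) = -2543 - (23648*(1/60) - 6503867/215696*1/13108) = -2543 - (5912/15 - 6503867/2827343168) = -2543 - 1*16715155251211/42410147520 = -2543 - 16715155251211/42410147520 = -124564160394571/42410147520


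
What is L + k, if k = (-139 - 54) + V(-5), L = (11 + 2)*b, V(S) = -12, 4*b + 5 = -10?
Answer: -1015/4 ≈ -253.75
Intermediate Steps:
b = -15/4 (b = -5/4 + (1/4)*(-10) = -5/4 - 5/2 = -15/4 ≈ -3.7500)
L = -195/4 (L = (11 + 2)*(-15/4) = 13*(-15/4) = -195/4 ≈ -48.750)
k = -205 (k = (-139 - 54) - 12 = -193 - 12 = -205)
L + k = -195/4 - 205 = -1015/4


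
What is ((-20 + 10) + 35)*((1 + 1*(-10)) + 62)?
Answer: 1325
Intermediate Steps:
((-20 + 10) + 35)*((1 + 1*(-10)) + 62) = (-10 + 35)*((1 - 10) + 62) = 25*(-9 + 62) = 25*53 = 1325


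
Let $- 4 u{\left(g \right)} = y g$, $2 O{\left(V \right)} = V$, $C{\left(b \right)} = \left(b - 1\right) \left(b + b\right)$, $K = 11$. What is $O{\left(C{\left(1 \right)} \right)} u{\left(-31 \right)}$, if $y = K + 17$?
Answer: $0$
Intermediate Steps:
$C{\left(b \right)} = 2 b \left(-1 + b\right)$ ($C{\left(b \right)} = \left(-1 + b\right) 2 b = 2 b \left(-1 + b\right)$)
$O{\left(V \right)} = \frac{V}{2}$
$y = 28$ ($y = 11 + 17 = 28$)
$u{\left(g \right)} = - 7 g$ ($u{\left(g \right)} = - \frac{28 g}{4} = - 7 g$)
$O{\left(C{\left(1 \right)} \right)} u{\left(-31 \right)} = \frac{2 \cdot 1 \left(-1 + 1\right)}{2} \left(\left(-7\right) \left(-31\right)\right) = \frac{2 \cdot 1 \cdot 0}{2} \cdot 217 = \frac{1}{2} \cdot 0 \cdot 217 = 0 \cdot 217 = 0$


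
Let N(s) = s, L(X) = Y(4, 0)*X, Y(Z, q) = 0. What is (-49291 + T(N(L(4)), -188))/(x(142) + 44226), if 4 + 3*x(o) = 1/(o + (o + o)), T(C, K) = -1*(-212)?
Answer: -62722962/56519125 ≈ -1.1098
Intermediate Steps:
L(X) = 0 (L(X) = 0*X = 0)
T(C, K) = 212
x(o) = -4/3 + 1/(9*o) (x(o) = -4/3 + 1/(3*(o + (o + o))) = -4/3 + 1/(3*(o + 2*o)) = -4/3 + 1/(3*((3*o))) = -4/3 + (1/(3*o))/3 = -4/3 + 1/(9*o))
(-49291 + T(N(L(4)), -188))/(x(142) + 44226) = (-49291 + 212)/((⅑)*(1 - 12*142)/142 + 44226) = -49079/((⅑)*(1/142)*(1 - 1704) + 44226) = -49079/((⅑)*(1/142)*(-1703) + 44226) = -49079/(-1703/1278 + 44226) = -49079/56519125/1278 = -49079*1278/56519125 = -62722962/56519125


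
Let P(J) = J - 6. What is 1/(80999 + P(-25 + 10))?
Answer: 1/80978 ≈ 1.2349e-5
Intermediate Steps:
P(J) = -6 + J
1/(80999 + P(-25 + 10)) = 1/(80999 + (-6 + (-25 + 10))) = 1/(80999 + (-6 - 15)) = 1/(80999 - 21) = 1/80978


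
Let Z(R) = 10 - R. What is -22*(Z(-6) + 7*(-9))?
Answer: 1034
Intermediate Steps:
-22*(Z(-6) + 7*(-9)) = -22*((10 - 1*(-6)) + 7*(-9)) = -22*((10 + 6) - 63) = -22*(16 - 63) = -22*(-47) = 1034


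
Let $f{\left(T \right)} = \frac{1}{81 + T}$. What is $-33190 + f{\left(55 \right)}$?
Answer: $- \frac{4513839}{136} \approx -33190.0$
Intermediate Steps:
$-33190 + f{\left(55 \right)} = -33190 + \frac{1}{81 + 55} = -33190 + \frac{1}{136} = - \frac{4513839}{136}$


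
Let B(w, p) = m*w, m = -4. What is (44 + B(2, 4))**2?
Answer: 1296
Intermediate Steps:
B(w, p) = -4*w
(44 + B(2, 4))**2 = (44 - 4*2)**2 = (44 - 8)**2 = 36**2 = 1296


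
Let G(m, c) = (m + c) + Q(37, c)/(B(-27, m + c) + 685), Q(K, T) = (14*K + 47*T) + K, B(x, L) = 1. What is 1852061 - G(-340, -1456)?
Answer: 1271813779/686 ≈ 1.8540e+6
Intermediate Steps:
Q(K, T) = 15*K + 47*T
G(m, c) = 555/686 + m + 733*c/686 (G(m, c) = (m + c) + (15*37 + 47*c)/(1 + 685) = (c + m) + (555 + 47*c)/686 = (c + m) + (555 + 47*c)*(1/686) = (c + m) + (555/686 + 47*c/686) = 555/686 + m + 733*c/686)
1852061 - G(-340, -1456) = 1852061 - (555/686 - 340 + (733/686)*(-1456)) = 1852061 - (555/686 - 340 - 76232/49) = 1852061 - 1*(-1299933/686) = 1852061 + 1299933/686 = 1271813779/686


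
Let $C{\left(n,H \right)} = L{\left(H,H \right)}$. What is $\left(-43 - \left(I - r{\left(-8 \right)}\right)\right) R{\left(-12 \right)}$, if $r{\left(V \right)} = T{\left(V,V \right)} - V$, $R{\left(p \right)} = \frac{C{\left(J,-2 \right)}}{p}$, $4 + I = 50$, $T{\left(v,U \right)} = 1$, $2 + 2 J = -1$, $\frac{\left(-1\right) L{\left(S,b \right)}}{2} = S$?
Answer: $\frac{80}{3} \approx 26.667$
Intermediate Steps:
$L{\left(S,b \right)} = - 2 S$
$J = - \frac{3}{2}$ ($J = -1 + \frac{1}{2} \left(-1\right) = -1 - \frac{1}{2} = - \frac{3}{2} \approx -1.5$)
$C{\left(n,H \right)} = - 2 H$
$I = 46$ ($I = -4 + 50 = 46$)
$R{\left(p \right)} = \frac{4}{p}$ ($R{\left(p \right)} = \frac{\left(-2\right) \left(-2\right)}{p} = \frac{4}{p}$)
$r{\left(V \right)} = 1 - V$
$\left(-43 - \left(I - r{\left(-8 \right)}\right)\right) R{\left(-12 \right)} = \left(-43 + \left(\left(1 - -8\right) - 46\right)\right) \frac{4}{-12} = \left(-43 + \left(\left(1 + 8\right) - 46\right)\right) 4 \left(- \frac{1}{12}\right) = \left(-43 + \left(9 - 46\right)\right) \left(- \frac{1}{3}\right) = \left(-43 - 37\right) \left(- \frac{1}{3}\right) = \left(-80\right) \left(- \frac{1}{3}\right) = \frac{80}{3}$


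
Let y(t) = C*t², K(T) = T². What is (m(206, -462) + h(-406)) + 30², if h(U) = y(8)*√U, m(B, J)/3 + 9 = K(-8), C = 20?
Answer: 1065 + 1280*I*√406 ≈ 1065.0 + 25791.0*I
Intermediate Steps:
m(B, J) = 165 (m(B, J) = -27 + 3*(-8)² = -27 + 3*64 = -27 + 192 = 165)
y(t) = 20*t²
h(U) = 1280*√U (h(U) = (20*8²)*√U = (20*64)*√U = 1280*√U)
(m(206, -462) + h(-406)) + 30² = (165 + 1280*√(-406)) + 30² = (165 + 1280*(I*√406)) + 900 = (165 + 1280*I*√406) + 900 = 1065 + 1280*I*√406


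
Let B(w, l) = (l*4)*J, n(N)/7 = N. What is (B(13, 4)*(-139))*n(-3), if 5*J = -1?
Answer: -46704/5 ≈ -9340.8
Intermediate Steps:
J = -⅕ (J = (⅕)*(-1) = -⅕ ≈ -0.20000)
n(N) = 7*N
B(w, l) = -4*l/5 (B(w, l) = (l*4)*(-⅕) = (4*l)*(-⅕) = -4*l/5)
(B(13, 4)*(-139))*n(-3) = (-⅘*4*(-139))*(7*(-3)) = -16/5*(-139)*(-21) = (2224/5)*(-21) = -46704/5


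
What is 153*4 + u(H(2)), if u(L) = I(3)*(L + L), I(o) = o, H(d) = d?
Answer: 624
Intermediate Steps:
u(L) = 6*L (u(L) = 3*(L + L) = 3*(2*L) = 6*L)
153*4 + u(H(2)) = 153*4 + 6*2 = 612 + 12 = 624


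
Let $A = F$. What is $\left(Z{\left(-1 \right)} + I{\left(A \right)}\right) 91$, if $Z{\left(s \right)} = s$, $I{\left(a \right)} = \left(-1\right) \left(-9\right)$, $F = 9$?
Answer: $728$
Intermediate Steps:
$A = 9$
$I{\left(a \right)} = 9$
$\left(Z{\left(-1 \right)} + I{\left(A \right)}\right) 91 = \left(-1 + 9\right) 91 = 8 \cdot 91 = 728$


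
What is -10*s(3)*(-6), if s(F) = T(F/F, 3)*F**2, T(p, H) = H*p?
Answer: 1620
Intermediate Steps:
s(F) = 3*F**2 (s(F) = (3*(F/F))*F**2 = (3*1)*F**2 = 3*F**2)
-10*s(3)*(-6) = -30*3**2*(-6) = -30*9*(-6) = -10*27*(-6) = -270*(-6) = 1620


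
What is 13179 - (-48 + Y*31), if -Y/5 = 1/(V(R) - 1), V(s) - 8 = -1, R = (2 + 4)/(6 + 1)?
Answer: 79517/6 ≈ 13253.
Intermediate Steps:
R = 6/7 ≈ 0.85714
V(s) = 7 (V(s) = 8 - 1 = 7)
Y = -5/6 (Y = -5/(7 - 1) = -5/6 ≈ -0.83333)
13179 - (-48 + Y*31) = 13179 - (-48 - 5/6*31) = 13179 - (-48 - 155/6) = 13179 - 1*(-443/6) = 13179 + 443/6 = 79517/6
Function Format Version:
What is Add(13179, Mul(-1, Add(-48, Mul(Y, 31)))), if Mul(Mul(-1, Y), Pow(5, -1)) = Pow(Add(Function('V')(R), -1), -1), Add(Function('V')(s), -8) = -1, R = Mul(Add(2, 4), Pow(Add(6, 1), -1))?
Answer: Rational(79517, 6) ≈ 13253.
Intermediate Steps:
R = Rational(6, 7) (R = Mul(6, Pow(7, -1)) = Mul(6, Rational(1, 7)) = Rational(6, 7) ≈ 0.85714)
Function('V')(s) = 7 (Function('V')(s) = Add(8, -1) = 7)
Y = Rational(-5, 6) (Y = Mul(-5, Pow(Add(7, -1), -1)) = Mul(-5, Pow(6, -1)) = Mul(-5, Rational(1, 6)) = Rational(-5, 6) ≈ -0.83333)
Add(13179, Mul(-1, Add(-48, Mul(Y, 31)))) = Add(13179, Mul(-1, Add(-48, Mul(Rational(-5, 6), 31)))) = Add(13179, Mul(-1, Add(-48, Rational(-155, 6)))) = Add(13179, Mul(-1, Rational(-443, 6))) = Add(13179, Rational(443, 6)) = Rational(79517, 6)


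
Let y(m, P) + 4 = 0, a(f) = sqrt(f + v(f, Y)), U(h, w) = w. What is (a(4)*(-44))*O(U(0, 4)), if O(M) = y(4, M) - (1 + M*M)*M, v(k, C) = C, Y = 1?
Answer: 3168*sqrt(5) ≈ 7083.9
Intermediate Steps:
a(f) = sqrt(1 + f) (a(f) = sqrt(f + 1) = sqrt(1 + f))
y(m, P) = -4 (y(m, P) = -4 + 0 = -4)
O(M) = -4 - M*(1 + M**2) (O(M) = -4 - (1 + M*M)*M = -4 - (1 + M**2)*M = -4 - M*(1 + M**2))
(a(4)*(-44))*O(U(0, 4)) = (sqrt(1 + 4)*(-44))*(-4 - 1*4 - 1*4**3) = (sqrt(5)*(-44))*(-4 - 4 - 1*64) = (-44*sqrt(5))*(-4 - 4 - 64) = -44*sqrt(5)*(-72) = 3168*sqrt(5)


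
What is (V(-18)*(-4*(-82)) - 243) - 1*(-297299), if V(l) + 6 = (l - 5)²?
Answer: 468600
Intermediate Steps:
V(l) = -6 + (-5 + l)² (V(l) = -6 + (l - 5)² = -6 + (-5 + l)²)
(V(-18)*(-4*(-82)) - 243) - 1*(-297299) = ((-6 + (-5 - 18)²)*(-4*(-82)) - 243) - 1*(-297299) = ((-6 + (-23)²)*328 - 243) + 297299 = ((-6 + 529)*328 - 243) + 297299 = (523*328 - 243) + 297299 = (171544 - 243) + 297299 = 171301 + 297299 = 468600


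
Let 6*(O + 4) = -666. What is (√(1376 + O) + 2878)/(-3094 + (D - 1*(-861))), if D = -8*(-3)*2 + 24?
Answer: -2878/2161 - √1261/2161 ≈ -1.3482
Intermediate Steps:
O = -115 (O = -4 + (⅙)*(-666) = -4 - 111 = -115)
D = 72 (D = 24*2 + 24 = 48 + 24 = 72)
(√(1376 + O) + 2878)/(-3094 + (D - 1*(-861))) = (√(1376 - 115) + 2878)/(-3094 + (72 - 1*(-861))) = (√1261 + 2878)/(-3094 + (72 + 861)) = (2878 + √1261)/(-3094 + 933) = (2878 + √1261)/(-2161) = (2878 + √1261)*(-1/2161) = -2878/2161 - √1261/2161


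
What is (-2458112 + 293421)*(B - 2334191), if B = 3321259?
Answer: -2136697215988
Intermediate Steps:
(-2458112 + 293421)*(B - 2334191) = (-2458112 + 293421)*(3321259 - 2334191) = -2164691*987068 = -2136697215988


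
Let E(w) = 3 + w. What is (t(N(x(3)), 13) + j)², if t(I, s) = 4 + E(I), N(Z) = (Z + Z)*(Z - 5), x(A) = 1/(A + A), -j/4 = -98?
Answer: 51165409/324 ≈ 1.5792e+5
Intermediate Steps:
j = 392 (j = -4*(-98) = 392)
x(A) = 1/(2*A)
N(Z) = 2*Z*(-5 + Z) (N(Z) = (2*Z)*(-5 + Z) = 2*Z*(-5 + Z))
t(I, s) = 7 + I (t(I, s) = 4 + (3 + I) = 7 + I)
(t(N(x(3)), 13) + j)² = ((7 + 2*((½)/3)*(-5 + (½)/3)) + 392)² = ((7 + 2*((½)*(⅓))*(-5 + (½)*(⅓))) + 392)² = ((7 + 2*(⅙)*(-5 + ⅙)) + 392)² = ((7 + 2*(⅙)*(-29/6)) + 392)² = ((7 - 29/18) + 392)² = (97/18 + 392)² = (7153/18)² = 51165409/324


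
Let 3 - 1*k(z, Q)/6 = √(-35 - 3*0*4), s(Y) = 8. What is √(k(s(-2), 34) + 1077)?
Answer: √(1095 - 6*I*√35) ≈ 33.095 - 0.5363*I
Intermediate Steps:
k(z, Q) = 18 - 6*I*√35 (k(z, Q) = 18 - 6*√(-35 - 3*0*4) = 18 - 6*√(-35 + 0*4) = 18 - 6*√(-35 + 0) = 18 - 6*I*√35)
√(k(s(-2), 34) + 1077) = √((18 - 6*I*√35) + 1077) = √(1095 - 6*I*√35)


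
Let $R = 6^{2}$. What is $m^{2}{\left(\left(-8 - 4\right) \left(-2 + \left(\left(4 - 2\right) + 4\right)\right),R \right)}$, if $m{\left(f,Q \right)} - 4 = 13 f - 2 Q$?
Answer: $478864$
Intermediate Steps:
$R = 36$
$m{\left(f,Q \right)} = 4 - 2 Q + 13 f$ ($m{\left(f,Q \right)} = 4 - \left(- 13 f + 2 Q\right) = 4 - 2 Q + 13 f$)
$m^{2}{\left(\left(-8 - 4\right) \left(-2 + \left(\left(4 - 2\right) + 4\right)\right),R \right)} = \left(4 - 72 + 13 \left(-8 - 4\right) \left(-2 + \left(\left(4 - 2\right) + 4\right)\right)\right)^{2} = \left(4 - 72 + 13 \left(- 12 \left(-2 + \left(2 + 4\right)\right)\right)\right)^{2} = \left(4 - 72 + 13 \left(- 12 \left(-2 + 6\right)\right)\right)^{2} = \left(4 - 72 + 13 \left(\left(-12\right) 4\right)\right)^{2} = \left(4 - 72 + 13 \left(-48\right)\right)^{2} = \left(4 - 72 - 624\right)^{2} = \left(-692\right)^{2} = 478864$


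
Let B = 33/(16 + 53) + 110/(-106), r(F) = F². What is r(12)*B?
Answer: -98208/1219 ≈ -80.564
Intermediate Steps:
B = -682/1219 (B = 33/69 + 110*(-1/106) = 33*(1/69) - 55/53 = 11/23 - 55/53 = -682/1219 ≈ -0.55947)
r(12)*B = 12²*(-682/1219) = 144*(-682/1219) = -98208/1219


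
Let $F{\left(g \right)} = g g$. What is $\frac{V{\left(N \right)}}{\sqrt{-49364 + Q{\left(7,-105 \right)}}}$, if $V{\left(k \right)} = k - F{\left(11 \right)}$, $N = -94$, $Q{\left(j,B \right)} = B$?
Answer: $\frac{215 i \sqrt{49469}}{49469} \approx 0.96666 i$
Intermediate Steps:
$F{\left(g \right)} = g^{2}$
$V{\left(k \right)} = -121 + k$ ($V{\left(k \right)} = k - 11^{2} = k - 121 = -121 + k$)
$\frac{V{\left(N \right)}}{\sqrt{-49364 + Q{\left(7,-105 \right)}}} = \frac{-121 - 94}{\sqrt{-49364 - 105}} = - \frac{215}{\sqrt{-49469}} = - \frac{215}{i \sqrt{49469}} = - 215 \left(- \frac{i \sqrt{49469}}{49469}\right) = \frac{215 i \sqrt{49469}}{49469}$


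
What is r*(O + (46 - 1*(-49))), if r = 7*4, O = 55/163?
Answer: 435120/163 ≈ 2669.4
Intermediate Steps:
O = 55/163 (O = 55*(1/163) = 55/163 ≈ 0.33742)
r = 28
r*(O + (46 - 1*(-49))) = 28*(55/163 + (46 - 1*(-49))) = 28*(55/163 + (46 + 49)) = 28*(55/163 + 95) = 28*(15540/163) = 435120/163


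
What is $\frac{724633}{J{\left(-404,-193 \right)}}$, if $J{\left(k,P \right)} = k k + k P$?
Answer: $\frac{724633}{241188} \approx 3.0044$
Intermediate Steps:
$J{\left(k,P \right)} = k^{2} + P k$
$\frac{724633}{J{\left(-404,-193 \right)}} = \frac{724633}{\left(-404\right) \left(-193 - 404\right)} = \frac{724633}{\left(-404\right) \left(-597\right)} = \frac{724633}{241188}$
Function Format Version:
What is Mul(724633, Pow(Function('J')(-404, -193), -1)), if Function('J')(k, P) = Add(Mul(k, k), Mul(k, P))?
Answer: Rational(724633, 241188) ≈ 3.0044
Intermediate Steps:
Function('J')(k, P) = Add(Pow(k, 2), Mul(P, k))
Mul(724633, Pow(Function('J')(-404, -193), -1)) = Mul(724633, Pow(Mul(-404, Add(-193, -404)), -1)) = Mul(724633, Pow(Mul(-404, -597), -1)) = Mul(724633, Pow(241188, -1)) = Mul(724633, Rational(1, 241188)) = Rational(724633, 241188)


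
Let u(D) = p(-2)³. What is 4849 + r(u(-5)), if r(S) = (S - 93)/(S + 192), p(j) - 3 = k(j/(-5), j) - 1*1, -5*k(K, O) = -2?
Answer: 41581725/8576 ≈ 4848.6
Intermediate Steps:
k(K, O) = ⅖ (k(K, O) = -⅕*(-2) = ⅖)
p(j) = 12/5 (p(j) = 3 + (⅖ - 1*1) = 3 + (⅖ - 1) = 3 - ⅗ = 12/5)
u(D) = 1728/125 (u(D) = (12/5)³ = 1728/125)
r(S) = (-93 + S)/(192 + S)
4849 + r(u(-5)) = 4849 + (-93 + 1728/125)/(192 + 1728/125) = 4849 - 9897/125/(25728/125) = 4849 + (125/25728)*(-9897/125) = 4849 - 3299/8576 = 41581725/8576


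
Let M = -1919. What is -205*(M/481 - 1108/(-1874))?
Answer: 313983945/450697 ≈ 696.66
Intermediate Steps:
-205*(M/481 - 1108/(-1874)) = -205*(-1919/481 - 1108/(-1874)) = -205*(-1919*1/481 - 1108*(-1/1874)) = -205*(-1919/481 + 554/937) = -205*(-1531629/450697) = 313983945/450697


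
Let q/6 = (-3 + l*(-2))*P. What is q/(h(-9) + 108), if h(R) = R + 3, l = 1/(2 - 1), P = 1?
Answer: -5/17 ≈ -0.29412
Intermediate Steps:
l = 1 (l = 1/1 = 1)
h(R) = 3 + R
q = -30 (q = 6*((-3 + 1*(-2))*1) = 6*((-3 - 2)*1) = 6*(-5*1) = 6*(-5) = -30)
q/(h(-9) + 108) = -30/((3 - 9) + 108) = -30/(-6 + 108) = -30/102 = (1/102)*(-30) = -5/17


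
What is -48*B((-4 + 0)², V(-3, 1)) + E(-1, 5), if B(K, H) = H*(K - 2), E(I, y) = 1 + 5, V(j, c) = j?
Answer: 2022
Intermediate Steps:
E(I, y) = 6
B(K, H) = H*(-2 + K)
-48*B((-4 + 0)², V(-3, 1)) + E(-1, 5) = -(-144)*(-2 + (-4 + 0)²) + 6 = -(-144)*(-2 + (-4)²) + 6 = -(-144)*(-2 + 16) + 6 = -(-144)*14 + 6 = -48*(-42) + 6 = 2016 + 6 = 2022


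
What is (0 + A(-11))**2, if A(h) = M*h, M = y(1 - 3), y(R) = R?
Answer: 484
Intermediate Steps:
M = -2 (M = 1 - 3 = -2)
A(h) = -2*h
(0 + A(-11))**2 = (0 - 2*(-11))**2 = (0 + 22)**2 = 22**2 = 484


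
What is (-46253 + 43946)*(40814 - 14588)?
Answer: -60503382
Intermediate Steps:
(-46253 + 43946)*(40814 - 14588) = -2307*26226 = -60503382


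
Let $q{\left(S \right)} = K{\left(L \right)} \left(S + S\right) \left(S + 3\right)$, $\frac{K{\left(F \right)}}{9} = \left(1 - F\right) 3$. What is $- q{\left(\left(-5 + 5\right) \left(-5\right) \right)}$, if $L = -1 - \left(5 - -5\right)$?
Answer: $0$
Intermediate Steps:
$L = -11$ ($L = -1 - \left(5 + 5\right) = -1 - 10 = -11$)
$K{\left(F \right)} = 27 - 27 F$ ($K{\left(F \right)} = 9 \left(1 - F\right) 3 = 9 \left(3 - 3 F\right) = 27 - 27 F$)
$q{\left(S \right)} = 648 S \left(3 + S\right)$ ($q{\left(S \right)} = \left(27 - -297\right) \left(S + S\right) \left(S + 3\right) = \left(27 + 297\right) 2 S \left(3 + S\right) = 324 \cdot 2 S \left(3 + S\right) = 648 S \left(3 + S\right)$)
$- q{\left(\left(-5 + 5\right) \left(-5\right) \right)} = - 648 \left(-5 + 5\right) \left(-5\right) \left(3 + \left(-5 + 5\right) \left(-5\right)\right) = - 648 \cdot 0 \left(-5\right) \left(3 + 0 \left(-5\right)\right) = - 648 \cdot 0 \left(3 + 0\right) = - 648 \cdot 0 \cdot 3 = \left(-1\right) 0 = 0$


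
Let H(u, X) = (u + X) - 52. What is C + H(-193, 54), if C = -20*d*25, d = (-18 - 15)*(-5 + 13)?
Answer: 131809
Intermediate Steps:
H(u, X) = -52 + X + u (H(u, X) = (X + u) - 52 = -52 + X + u)
d = -264 (d = -33*8 = -264)
C = 132000 (C = -20*(-264)*25 = 5280*25 = 132000)
C + H(-193, 54) = 132000 + (-52 + 54 - 193) = 132000 - 191 = 131809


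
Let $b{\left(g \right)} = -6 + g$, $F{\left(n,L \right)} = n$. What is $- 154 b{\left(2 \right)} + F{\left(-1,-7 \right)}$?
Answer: $615$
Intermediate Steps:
$- 154 b{\left(2 \right)} + F{\left(-1,-7 \right)} = - 154 \left(-6 + 2\right) - 1 = \left(-154\right) \left(-4\right) - 1 = 616 - 1 = 615$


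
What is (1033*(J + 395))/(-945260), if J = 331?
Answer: -374979/472630 ≈ -0.79339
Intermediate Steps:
(1033*(J + 395))/(-945260) = (1033*(331 + 395))/(-945260) = (1033*726)*(-1/945260) = 749958*(-1/945260) = -374979/472630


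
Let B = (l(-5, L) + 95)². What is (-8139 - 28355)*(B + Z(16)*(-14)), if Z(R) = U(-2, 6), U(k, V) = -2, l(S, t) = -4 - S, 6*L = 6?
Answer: -337350536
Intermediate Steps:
L = 1 (L = (⅙)*6 = 1)
B = 9216 (B = ((-4 - 1*(-5)) + 95)² = ((-4 + 5) + 95)² = (1 + 95)² = 96² = 9216)
Z(R) = -2
(-8139 - 28355)*(B + Z(16)*(-14)) = (-8139 - 28355)*(9216 - 2*(-14)) = -36494*(9216 + 28) = -36494*9244 = -337350536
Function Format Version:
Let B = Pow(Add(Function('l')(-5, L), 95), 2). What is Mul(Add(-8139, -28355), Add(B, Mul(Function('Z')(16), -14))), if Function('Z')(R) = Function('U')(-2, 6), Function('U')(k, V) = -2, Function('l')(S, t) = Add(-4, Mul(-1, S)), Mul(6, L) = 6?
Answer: -337350536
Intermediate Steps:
L = 1 (L = Mul(Rational(1, 6), 6) = 1)
B = 9216 (B = Pow(Add(Add(-4, Mul(-1, -5)), 95), 2) = Pow(Add(Add(-4, 5), 95), 2) = Pow(Add(1, 95), 2) = Pow(96, 2) = 9216)
Function('Z')(R) = -2
Mul(Add(-8139, -28355), Add(B, Mul(Function('Z')(16), -14))) = Mul(Add(-8139, -28355), Add(9216, Mul(-2, -14))) = Mul(-36494, Add(9216, 28)) = Mul(-36494, 9244) = -337350536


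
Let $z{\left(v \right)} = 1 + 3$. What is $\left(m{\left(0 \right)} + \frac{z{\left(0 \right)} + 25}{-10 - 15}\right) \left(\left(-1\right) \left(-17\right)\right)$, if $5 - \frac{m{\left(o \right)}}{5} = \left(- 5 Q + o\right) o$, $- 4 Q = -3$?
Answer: $\frac{10132}{25} \approx 405.28$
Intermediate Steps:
$Q = \frac{3}{4}$ ($Q = \left(- \frac{1}{4}\right) \left(-3\right) = \frac{3}{4} \approx 0.75$)
$z{\left(v \right)} = 4$
$m{\left(o \right)} = 25 - 5 o \left(- \frac{15}{4} + o\right)$ ($m{\left(o \right)} = 25 - 5 \left(\left(-5\right) \frac{3}{4} + o\right) o = 25 - 5 \left(- \frac{15}{4} + o\right) o = 25 - 5 o \left(- \frac{15}{4} + o\right)$)
$\left(m{\left(0 \right)} + \frac{z{\left(0 \right)} + 25}{-10 - 15}\right) \left(\left(-1\right) \left(-17\right)\right) = \left(\left(25 - 5 \cdot 0^{2} + \frac{75}{4} \cdot 0\right) + \frac{4 + 25}{-10 - 15}\right) \left(\left(-1\right) \left(-17\right)\right) = \left(\left(25 - 0 + 0\right) + \frac{29}{-25}\right) 17 = \left(\left(25 + 0 + 0\right) + 29 \left(- \frac{1}{25}\right)\right) 17 = \left(25 - \frac{29}{25}\right) 17 = \frac{596}{25} \cdot 17 = \frac{10132}{25}$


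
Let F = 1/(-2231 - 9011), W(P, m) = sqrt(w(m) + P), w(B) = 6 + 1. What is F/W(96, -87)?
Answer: -sqrt(103)/1157926 ≈ -8.7647e-6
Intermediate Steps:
w(B) = 7
W(P, m) = sqrt(7 + P)
F = -1/11242 (F = 1/(-11242) = -1/11242 ≈ -8.8952e-5)
F/W(96, -87) = -1/(11242*sqrt(7 + 96)) = -sqrt(103)/103/11242 = -sqrt(103)/1157926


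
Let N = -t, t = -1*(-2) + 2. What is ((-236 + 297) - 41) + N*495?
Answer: -1960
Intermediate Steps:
t = 4 (t = 2 + 2 = 4)
N = -4 (N = -1*4 = -4)
((-236 + 297) - 41) + N*495 = ((-236 + 297) - 41) - 4*495 = (61 - 41) - 1980 = 20 - 1980 = -1960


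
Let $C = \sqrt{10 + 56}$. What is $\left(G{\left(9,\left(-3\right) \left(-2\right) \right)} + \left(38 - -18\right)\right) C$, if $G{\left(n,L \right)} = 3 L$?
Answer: $74 \sqrt{66} \approx 601.18$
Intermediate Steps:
$C = \sqrt{66} \approx 8.124$
$\left(G{\left(9,\left(-3\right) \left(-2\right) \right)} + \left(38 - -18\right)\right) C = \left(3 \left(\left(-3\right) \left(-2\right)\right) + \left(38 - -18\right)\right) \sqrt{66} = \left(3 \cdot 6 + \left(38 + 18\right)\right) \sqrt{66} = \left(18 + 56\right) \sqrt{66} = 74 \sqrt{66}$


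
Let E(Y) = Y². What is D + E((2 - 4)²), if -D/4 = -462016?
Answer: 1848080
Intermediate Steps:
D = 1848064 (D = -4*(-462016) = 1848064)
D + E((2 - 4)²) = 1848064 + ((2 - 4)²)² = 1848064 + ((-2)²)² = 1848064 + 4² = 1848064 + 16 = 1848080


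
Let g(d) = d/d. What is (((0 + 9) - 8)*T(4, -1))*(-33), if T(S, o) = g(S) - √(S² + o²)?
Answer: -33 + 33*√17 ≈ 103.06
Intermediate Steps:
g(d) = 1
T(S, o) = 1 - √(S² + o²)
(((0 + 9) - 8)*T(4, -1))*(-33) = (((0 + 9) - 8)*(1 - √(4² + (-1)²)))*(-33) = ((9 - 8)*(1 - √(16 + 1)))*(-33) = (1*(1 - √17))*(-33) = (1 - √17)*(-33) = -33 + 33*√17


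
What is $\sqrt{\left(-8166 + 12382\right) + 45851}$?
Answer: $3 \sqrt{5563} \approx 223.76$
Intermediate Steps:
$\sqrt{\left(-8166 + 12382\right) + 45851} = \sqrt{4216 + 45851} = \sqrt{50067} = 3 \sqrt{5563}$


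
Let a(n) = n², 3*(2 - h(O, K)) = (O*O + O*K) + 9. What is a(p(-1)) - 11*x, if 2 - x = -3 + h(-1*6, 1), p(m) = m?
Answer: -175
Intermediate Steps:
h(O, K) = -1 - O²/3 - K*O/3 (h(O, K) = 2 - ((O*O + O*K) + 9)/3 = 2 - ((O² + K*O) + 9)/3 = 2 - (9 + O² + K*O)/3 = 2 + (-3 - O²/3 - K*O/3) = -1 - O²/3 - K*O/3)
x = 16 (x = 2 - (-3 + (-1 - (-1*6)²/3 - ⅓*1*(-1*6))) = 2 - (-3 + (-1 - ⅓*(-6)² - ⅓*1*(-6))) = 2 - (-3 + (-1 - ⅓*36 + 2)) = 2 - (-3 + (-1 - 12 + 2)) = 2 - (-3 - 11) = 2 - 1*(-14) = 2 + 14 = 16)
a(p(-1)) - 11*x = (-1)² - 11*16 = 1 - 176 = -175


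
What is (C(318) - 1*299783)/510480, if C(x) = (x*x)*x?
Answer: 31857649/510480 ≈ 62.407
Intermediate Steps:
C(x) = x**3 (C(x) = x**2*x = x**3)
(C(318) - 1*299783)/510480 = (318**3 - 1*299783)/510480 = (32157432 - 299783)*(1/510480) = 31857649*(1/510480) = 31857649/510480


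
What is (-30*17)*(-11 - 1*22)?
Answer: 16830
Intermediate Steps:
(-30*17)*(-11 - 1*22) = -510*(-11 - 22) = -510*(-33) = 16830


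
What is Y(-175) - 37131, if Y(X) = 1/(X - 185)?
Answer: -13367161/360 ≈ -37131.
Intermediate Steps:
Y(X) = 1/(-185 + X)
Y(-175) - 37131 = 1/(-185 - 175) - 37131 = 1/(-360) - 37131 = -1/360 - 37131 = -13367161/360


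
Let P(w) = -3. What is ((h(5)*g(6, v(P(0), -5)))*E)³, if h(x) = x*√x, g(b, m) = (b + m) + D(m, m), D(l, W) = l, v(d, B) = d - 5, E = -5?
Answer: 78125000*√5 ≈ 1.7469e+8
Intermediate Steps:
v(d, B) = -5 + d
g(b, m) = b + 2*m (g(b, m) = (b + m) + m = b + 2*m)
h(x) = x^(3/2)
((h(5)*g(6, v(P(0), -5)))*E)³ = ((5^(3/2)*(6 + 2*(-5 - 3)))*(-5))³ = (((5*√5)*(6 + 2*(-8)))*(-5))³ = (((5*√5)*(6 - 16))*(-5))³ = (((5*√5)*(-10))*(-5))³ = (-50*√5*(-5))³ = (250*√5)³ = 78125000*√5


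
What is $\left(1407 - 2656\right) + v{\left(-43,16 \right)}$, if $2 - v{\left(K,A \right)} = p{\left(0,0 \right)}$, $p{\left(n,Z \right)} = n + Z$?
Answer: $-1247$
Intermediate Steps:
$p{\left(n,Z \right)} = Z + n$
$v{\left(K,A \right)} = 2$ ($v{\left(K,A \right)} = 2 - \left(0 + 0\right) = 2 - 0 = 2 + 0 = 2$)
$\left(1407 - 2656\right) + v{\left(-43,16 \right)} = \left(1407 - 2656\right) + 2 = -1249 + 2 = -1247$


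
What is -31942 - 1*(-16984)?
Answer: -14958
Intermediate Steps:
-31942 - 1*(-16984) = -31942 + 16984 = -14958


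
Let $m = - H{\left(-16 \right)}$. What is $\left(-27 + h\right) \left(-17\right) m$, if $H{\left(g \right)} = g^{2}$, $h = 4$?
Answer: $-100096$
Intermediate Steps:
$m = -256$ ($m = - \left(-16\right)^{2} = \left(-1\right) 256 = -256$)
$\left(-27 + h\right) \left(-17\right) m = \left(-27 + 4\right) \left(-17\right) \left(-256\right) = \left(-23\right) \left(-17\right) \left(-256\right) = 391 \left(-256\right) = -100096$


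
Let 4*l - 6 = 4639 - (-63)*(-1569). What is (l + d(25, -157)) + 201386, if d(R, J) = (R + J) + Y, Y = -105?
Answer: 355197/2 ≈ 1.7760e+5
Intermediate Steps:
d(R, J) = -105 + J + R (d(R, J) = (R + J) - 105 = (J + R) - 105 = -105 + J + R)
l = -47101/2 (l = 3/2 + (4639 - (-63)*(-1569))/4 = 3/2 + (4639 - 1*98847)/4 = 3/2 + (4639 - 98847)/4 = 3/2 + (1/4)*(-94208) = 3/2 - 23552 = -47101/2 ≈ -23551.)
(l + d(25, -157)) + 201386 = (-47101/2 + (-105 - 157 + 25)) + 201386 = (-47101/2 - 237) + 201386 = -47575/2 + 201386 = 355197/2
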